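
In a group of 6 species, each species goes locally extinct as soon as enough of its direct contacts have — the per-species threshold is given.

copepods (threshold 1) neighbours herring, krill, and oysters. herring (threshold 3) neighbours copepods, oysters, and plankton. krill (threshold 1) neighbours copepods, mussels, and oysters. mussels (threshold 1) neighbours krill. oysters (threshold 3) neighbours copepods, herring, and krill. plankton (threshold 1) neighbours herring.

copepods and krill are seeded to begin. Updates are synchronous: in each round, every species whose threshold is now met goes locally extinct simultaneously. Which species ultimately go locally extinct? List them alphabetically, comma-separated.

Round 1 — copepods, krill go locally extinct (initial).
Round 2 — checking thresholds:
  herring: 1 of 3 neighbours < 3, not yet.
  mussels: 1 of 1 neighbours ≥ 1, goes locally extinct.
  oysters: 2 of 3 neighbours < 3, not yet.
Round 3 — no new extinctions; cascade stops.

copepods, krill, mussels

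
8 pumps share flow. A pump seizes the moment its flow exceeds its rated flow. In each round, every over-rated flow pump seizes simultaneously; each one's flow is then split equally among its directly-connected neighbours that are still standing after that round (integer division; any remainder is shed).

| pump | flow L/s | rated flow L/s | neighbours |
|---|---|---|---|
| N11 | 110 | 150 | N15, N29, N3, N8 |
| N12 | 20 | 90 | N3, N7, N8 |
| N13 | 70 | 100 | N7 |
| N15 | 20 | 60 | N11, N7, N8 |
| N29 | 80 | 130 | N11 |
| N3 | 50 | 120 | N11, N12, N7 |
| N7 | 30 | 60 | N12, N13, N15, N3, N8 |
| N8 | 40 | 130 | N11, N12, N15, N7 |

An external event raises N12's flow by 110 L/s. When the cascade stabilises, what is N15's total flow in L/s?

Round 1 — N12 at 130 > 90. N12 seizes.
  N12 sheds 130 L/s to N3, N7, N8: 43 each (1 lost).
    N3: 50+43 = 93 ≤ 120
    N7: 30+43 = 73 > 60
    N8: 40+43 = 83 ≤ 130
Round 2 — N7 seizes.
  N7 sheds 73 L/s to N13, N15, N3, N8: 18 each (1 lost).
    N13: 70+18 = 88 ≤ 100
    N15: 20+18 = 38 ≤ 60
    N3: 93+18 = 111 ≤ 120
    N8: 83+18 = 101 ≤ 130
No further seizures.

38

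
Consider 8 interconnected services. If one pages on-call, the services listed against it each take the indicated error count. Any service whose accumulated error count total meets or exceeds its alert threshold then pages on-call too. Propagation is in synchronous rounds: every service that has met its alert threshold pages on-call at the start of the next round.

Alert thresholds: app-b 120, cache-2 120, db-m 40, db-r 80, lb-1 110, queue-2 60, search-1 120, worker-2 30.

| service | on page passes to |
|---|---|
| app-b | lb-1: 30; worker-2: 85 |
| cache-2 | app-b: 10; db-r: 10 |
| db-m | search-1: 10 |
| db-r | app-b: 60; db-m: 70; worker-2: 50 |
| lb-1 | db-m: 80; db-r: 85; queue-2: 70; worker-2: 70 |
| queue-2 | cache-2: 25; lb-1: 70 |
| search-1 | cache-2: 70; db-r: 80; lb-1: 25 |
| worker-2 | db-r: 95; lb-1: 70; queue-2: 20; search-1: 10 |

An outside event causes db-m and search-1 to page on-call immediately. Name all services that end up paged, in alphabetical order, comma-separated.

db-m, db-r, search-1, worker-2

Round 1 — db-m, search-1 page on-call (initial).
  cache-2: +70 → 70 < 120
  db-r: +80 → 80 ≥ 80
  lb-1: +25 → 25 < 110
Round 2 — db-r pages on-call.
  app-b: +60 → 60 < 120
  worker-2: +50 → 50 ≥ 30
Round 3 — worker-2 pages on-call.
  lb-1: +70 → 95 < 110
  queue-2: +20 → 20 < 60
No further pages.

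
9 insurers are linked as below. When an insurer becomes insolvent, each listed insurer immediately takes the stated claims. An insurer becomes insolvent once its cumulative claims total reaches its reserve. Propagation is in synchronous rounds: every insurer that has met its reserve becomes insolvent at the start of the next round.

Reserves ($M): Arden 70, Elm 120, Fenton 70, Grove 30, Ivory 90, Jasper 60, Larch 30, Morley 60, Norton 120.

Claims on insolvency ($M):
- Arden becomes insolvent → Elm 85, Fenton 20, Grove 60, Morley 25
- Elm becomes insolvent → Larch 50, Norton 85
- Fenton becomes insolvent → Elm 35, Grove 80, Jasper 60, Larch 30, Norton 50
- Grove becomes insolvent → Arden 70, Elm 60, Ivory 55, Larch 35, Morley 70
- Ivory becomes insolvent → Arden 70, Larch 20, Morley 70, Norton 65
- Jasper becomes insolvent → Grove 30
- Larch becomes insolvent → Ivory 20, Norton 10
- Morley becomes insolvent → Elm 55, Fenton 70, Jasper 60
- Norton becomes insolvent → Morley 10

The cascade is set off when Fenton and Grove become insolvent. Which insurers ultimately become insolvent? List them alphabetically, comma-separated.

Arden, Elm, Fenton, Grove, Jasper, Larch, Morley, Norton

Round 1 — Fenton, Grove become insolvent (initial).
  Arden: +70 → 70 ≥ 70
  Elm: +35+60 → 95 < 120
  Ivory: +55 → 55 < 90
  Jasper: +60 → 60 ≥ 60
  Larch: +30+35 → 65 ≥ 30
  Morley: +70 → 70 ≥ 60
  Norton: +50 → 50 < 120
Round 2 — Arden, Jasper, Larch, Morley become insolvent.
  Elm: +85+55 → 235 ≥ 120
  Ivory: +20 → 75 < 90
  Norton: +10 → 60 < 120
Round 3 — Elm becomes insolvent.
  Norton: +85 → 145 ≥ 120
Round 4 — Norton becomes insolvent.
No further insolvencies.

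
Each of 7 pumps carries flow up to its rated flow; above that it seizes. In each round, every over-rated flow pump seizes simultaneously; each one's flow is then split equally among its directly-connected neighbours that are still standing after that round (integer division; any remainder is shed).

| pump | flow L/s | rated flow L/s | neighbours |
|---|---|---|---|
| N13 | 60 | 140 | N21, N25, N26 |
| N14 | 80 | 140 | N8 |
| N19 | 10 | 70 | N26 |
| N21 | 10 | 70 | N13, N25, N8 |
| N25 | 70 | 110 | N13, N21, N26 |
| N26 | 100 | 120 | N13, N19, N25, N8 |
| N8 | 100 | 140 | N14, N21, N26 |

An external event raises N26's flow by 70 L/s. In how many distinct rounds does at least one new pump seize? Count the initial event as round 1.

3

Round 1 — N26 at 170 > 120. N26 seizes.
  N26 sheds 170 L/s to N13, N19, N25, N8: 42 each (2 lost).
    N13: 60+42 = 102 ≤ 140
    N19: 10+42 = 52 ≤ 70
    N25: 70+42 = 112 > 110
    N8: 100+42 = 142 > 140
Round 2 — N25, N8 seize.
  N25 sheds 112 L/s to N13, N21: 56 each.
    N13: 102+56 = 158 > 140
    N21: 10+56 = 66 ≤ 70
  N8 sheds 142 L/s to N14, N21: 71 each.
    N14: 80+71 = 151 > 140
    N21: 66+71 = 137 > 70
Round 3 — N13, N14, N21 seize.
  N13 sheds 158 L/s: no online neighbours, lost.
  N14 sheds 151 L/s: no online neighbours, lost.
  N21 sheds 137 L/s: no online neighbours, lost.
No further seizures.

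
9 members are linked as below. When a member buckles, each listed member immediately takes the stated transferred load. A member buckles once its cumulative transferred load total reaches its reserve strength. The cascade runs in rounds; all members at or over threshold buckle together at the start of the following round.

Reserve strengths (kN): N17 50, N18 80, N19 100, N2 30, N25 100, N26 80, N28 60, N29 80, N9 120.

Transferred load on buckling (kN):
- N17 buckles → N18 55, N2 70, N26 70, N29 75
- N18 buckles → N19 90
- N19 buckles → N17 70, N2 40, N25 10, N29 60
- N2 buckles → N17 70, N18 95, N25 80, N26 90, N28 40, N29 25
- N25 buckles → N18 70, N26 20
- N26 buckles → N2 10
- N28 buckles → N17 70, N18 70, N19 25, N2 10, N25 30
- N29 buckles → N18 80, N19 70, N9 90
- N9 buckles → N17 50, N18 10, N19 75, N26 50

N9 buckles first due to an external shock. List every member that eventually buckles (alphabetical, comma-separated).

Round 1 — N9 buckles (initial).
  N17: +50 → 50 ≥ 50
  N18: +10 → 10 < 80
  N19: +75 → 75 < 100
  N26: +50 → 50 < 80
Round 2 — N17 buckles.
  N18: +55 → 65 < 80
  N2: +70 → 70 ≥ 30
  N26: +70 → 120 ≥ 80
  N29: +75 → 75 < 80
Round 3 — N2, N26 buckle.
  N18: +95 → 160 ≥ 80
  N25: +80 → 80 < 100
  N28: +40 → 40 < 60
  N29: +25 → 100 ≥ 80
Round 4 — N18, N29 buckle.
  N19: +90+70 → 235 ≥ 100
Round 5 — N19 buckles.
  N25: +10 → 90 < 100
No further bucklings.

N17, N18, N19, N2, N26, N29, N9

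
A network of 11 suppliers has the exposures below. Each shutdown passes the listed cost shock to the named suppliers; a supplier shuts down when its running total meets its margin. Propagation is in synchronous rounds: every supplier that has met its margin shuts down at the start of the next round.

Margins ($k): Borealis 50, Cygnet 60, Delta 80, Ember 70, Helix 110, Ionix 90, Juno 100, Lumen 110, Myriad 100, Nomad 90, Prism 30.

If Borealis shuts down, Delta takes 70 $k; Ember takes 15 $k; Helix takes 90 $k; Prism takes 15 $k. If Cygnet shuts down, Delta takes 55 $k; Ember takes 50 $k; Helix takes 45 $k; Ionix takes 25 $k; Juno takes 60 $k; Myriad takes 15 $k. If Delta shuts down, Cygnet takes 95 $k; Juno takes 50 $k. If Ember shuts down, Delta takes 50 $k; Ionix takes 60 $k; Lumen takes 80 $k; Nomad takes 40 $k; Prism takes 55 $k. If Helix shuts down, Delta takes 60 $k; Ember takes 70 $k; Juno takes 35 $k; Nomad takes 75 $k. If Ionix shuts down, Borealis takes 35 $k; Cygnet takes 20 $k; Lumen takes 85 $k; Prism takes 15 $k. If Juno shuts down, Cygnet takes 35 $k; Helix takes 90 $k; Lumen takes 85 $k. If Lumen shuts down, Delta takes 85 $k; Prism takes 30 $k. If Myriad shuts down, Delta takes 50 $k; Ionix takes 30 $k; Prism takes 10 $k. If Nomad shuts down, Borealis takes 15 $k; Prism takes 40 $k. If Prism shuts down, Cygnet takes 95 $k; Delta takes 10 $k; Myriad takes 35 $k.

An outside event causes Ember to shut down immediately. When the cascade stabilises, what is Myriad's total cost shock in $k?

50

Round 1 — Ember shuts down (initial).
  Delta: +50 → 50 < 80
  Ionix: +60 → 60 < 90
  Lumen: +80 → 80 < 110
  Nomad: +40 → 40 < 90
  Prism: +55 → 55 ≥ 30
Round 2 — Prism shuts down.
  Cygnet: +95 → 95 ≥ 60
  Delta: +10 → 60 < 80
  Myriad: +35 → 35 < 100
Round 3 — Cygnet shuts down.
  Delta: +55 → 115 ≥ 80
  Helix: +45 → 45 < 110
  Ionix: +25 → 85 < 90
  Juno: +60 → 60 < 100
  Myriad: +15 → 50 < 100
Round 4 — Delta shuts down.
  Juno: +50 → 110 ≥ 100
Round 5 — Juno shuts down.
  Helix: +90 → 135 ≥ 110
  Lumen: +85 → 165 ≥ 110
Round 6 — Helix, Lumen shut down.
  Nomad: +75 → 115 ≥ 90
Round 7 — Nomad shuts down.
  Borealis: +15 → 15 < 50
No further shutdowns.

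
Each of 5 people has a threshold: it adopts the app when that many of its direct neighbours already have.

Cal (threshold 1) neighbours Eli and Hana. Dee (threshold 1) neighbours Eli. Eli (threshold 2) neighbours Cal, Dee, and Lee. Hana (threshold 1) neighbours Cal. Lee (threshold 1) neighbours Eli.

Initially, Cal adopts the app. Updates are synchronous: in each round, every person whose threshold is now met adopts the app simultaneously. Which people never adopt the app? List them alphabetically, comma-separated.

Round 1 — Cal adopts the app (initial).
Round 2 — checking thresholds:
  Eli: 1 of 3 neighbours < 2, holds.
  Hana: 1 of 1 neighbours ≥ 1, adopts the app.
Round 3 — no new adoptions; cascade stops.

Dee, Eli, Lee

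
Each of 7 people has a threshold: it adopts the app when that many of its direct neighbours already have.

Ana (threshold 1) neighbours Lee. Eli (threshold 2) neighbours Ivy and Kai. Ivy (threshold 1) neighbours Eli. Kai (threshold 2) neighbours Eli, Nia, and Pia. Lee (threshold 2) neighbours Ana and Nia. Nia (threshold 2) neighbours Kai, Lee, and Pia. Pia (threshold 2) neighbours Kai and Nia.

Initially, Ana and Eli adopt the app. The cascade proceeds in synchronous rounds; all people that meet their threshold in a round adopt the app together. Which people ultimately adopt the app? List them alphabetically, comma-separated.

Round 1 — Ana, Eli adopt the app (initial).
Round 2 — checking thresholds:
  Ivy: 1 of 1 neighbours ≥ 1, adopts the app.
  Kai: 1 of 3 neighbours < 2, not yet.
  Lee: 1 of 2 neighbours < 2, not yet.
Round 3 — no new adoptions; cascade stops.

Ana, Eli, Ivy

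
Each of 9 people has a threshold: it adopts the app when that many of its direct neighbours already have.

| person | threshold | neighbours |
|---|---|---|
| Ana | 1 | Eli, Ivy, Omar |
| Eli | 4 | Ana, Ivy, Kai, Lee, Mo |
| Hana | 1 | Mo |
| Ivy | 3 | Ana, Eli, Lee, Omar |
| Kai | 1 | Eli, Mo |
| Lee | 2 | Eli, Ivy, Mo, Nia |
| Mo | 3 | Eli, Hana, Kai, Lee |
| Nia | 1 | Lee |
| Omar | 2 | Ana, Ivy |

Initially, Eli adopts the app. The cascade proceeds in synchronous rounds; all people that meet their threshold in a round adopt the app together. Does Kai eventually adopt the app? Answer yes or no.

Round 1 — Eli adopts the app (initial).
Round 2 — checking thresholds:
  Ana: 1 of 3 neighbours ≥ 1, adopts the app.
  Ivy: 1 of 4 neighbours < 3, not yet.
  Kai: 1 of 2 neighbours ≥ 1, adopts the app.
  Lee: 1 of 4 neighbours < 2, not yet.
  Mo: 1 of 4 neighbours < 3, not yet.
Round 3 — no new adoptions; cascade stops.

yes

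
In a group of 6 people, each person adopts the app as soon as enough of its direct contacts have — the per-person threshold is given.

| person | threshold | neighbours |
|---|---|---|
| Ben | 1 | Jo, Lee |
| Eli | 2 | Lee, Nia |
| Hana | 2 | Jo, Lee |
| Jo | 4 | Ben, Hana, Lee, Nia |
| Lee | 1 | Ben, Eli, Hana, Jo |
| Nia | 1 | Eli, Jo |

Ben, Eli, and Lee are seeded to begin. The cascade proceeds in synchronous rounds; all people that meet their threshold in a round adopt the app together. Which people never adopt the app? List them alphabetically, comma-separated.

Hana, Jo

Round 1 — Ben, Eli, Lee adopt the app (initial).
Round 2 — checking thresholds:
  Hana: 1 of 2 neighbours < 2, not yet.
  Jo: 2 of 4 neighbours < 4, not yet.
  Nia: 1 of 2 neighbours ≥ 1, adopts the app.
Round 3 — no new adoptions; cascade stops.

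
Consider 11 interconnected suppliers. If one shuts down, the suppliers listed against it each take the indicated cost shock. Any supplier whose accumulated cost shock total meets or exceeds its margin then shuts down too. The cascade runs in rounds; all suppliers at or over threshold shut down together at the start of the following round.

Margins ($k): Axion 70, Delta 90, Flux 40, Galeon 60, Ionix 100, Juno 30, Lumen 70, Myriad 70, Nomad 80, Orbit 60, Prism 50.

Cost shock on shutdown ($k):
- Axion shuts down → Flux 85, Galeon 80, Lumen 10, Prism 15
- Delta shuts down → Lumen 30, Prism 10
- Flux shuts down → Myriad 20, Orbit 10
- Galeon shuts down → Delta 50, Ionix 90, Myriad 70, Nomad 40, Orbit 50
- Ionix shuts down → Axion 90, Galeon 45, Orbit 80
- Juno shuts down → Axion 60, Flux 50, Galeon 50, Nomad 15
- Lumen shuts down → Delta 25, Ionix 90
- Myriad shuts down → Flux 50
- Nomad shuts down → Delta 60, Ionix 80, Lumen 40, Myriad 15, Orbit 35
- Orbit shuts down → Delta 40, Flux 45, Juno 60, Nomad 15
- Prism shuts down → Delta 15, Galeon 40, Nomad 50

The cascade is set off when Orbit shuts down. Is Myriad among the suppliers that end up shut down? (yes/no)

no

Round 1 — Orbit shuts down (initial).
  Delta: +40 → 40 < 90
  Flux: +45 → 45 ≥ 40
  Juno: +60 → 60 ≥ 30
  Nomad: +15 → 15 < 80
Round 2 — Flux, Juno shut down.
  Axion: +60 → 60 < 70
  Galeon: +50 → 50 < 60
  Myriad: +20 → 20 < 70
  Nomad: +15 → 30 < 80
No further shutdowns.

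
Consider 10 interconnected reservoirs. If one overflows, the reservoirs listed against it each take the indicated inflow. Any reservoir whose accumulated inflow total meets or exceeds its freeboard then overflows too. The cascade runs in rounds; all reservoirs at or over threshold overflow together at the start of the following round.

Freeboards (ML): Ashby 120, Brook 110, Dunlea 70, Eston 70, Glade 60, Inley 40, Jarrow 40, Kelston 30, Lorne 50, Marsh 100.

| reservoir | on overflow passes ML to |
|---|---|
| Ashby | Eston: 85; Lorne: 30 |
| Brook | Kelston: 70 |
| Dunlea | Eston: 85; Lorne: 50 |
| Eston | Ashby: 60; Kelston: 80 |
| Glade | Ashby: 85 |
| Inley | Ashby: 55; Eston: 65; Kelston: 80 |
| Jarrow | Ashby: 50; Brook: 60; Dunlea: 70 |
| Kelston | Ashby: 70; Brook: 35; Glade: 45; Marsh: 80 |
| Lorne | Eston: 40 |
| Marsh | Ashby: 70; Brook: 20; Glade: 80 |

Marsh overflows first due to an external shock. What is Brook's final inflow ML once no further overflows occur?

55

Round 1 — Marsh overflows (initial).
  Ashby: +70 → 70 < 120
  Brook: +20 → 20 < 110
  Glade: +80 → 80 ≥ 60
Round 2 — Glade overflows.
  Ashby: +85 → 155 ≥ 120
Round 3 — Ashby overflows.
  Eston: +85 → 85 ≥ 70
  Lorne: +30 → 30 < 50
Round 4 — Eston overflows.
  Kelston: +80 → 80 ≥ 30
Round 5 — Kelston overflows.
  Brook: +35 → 55 < 110
No further overflows.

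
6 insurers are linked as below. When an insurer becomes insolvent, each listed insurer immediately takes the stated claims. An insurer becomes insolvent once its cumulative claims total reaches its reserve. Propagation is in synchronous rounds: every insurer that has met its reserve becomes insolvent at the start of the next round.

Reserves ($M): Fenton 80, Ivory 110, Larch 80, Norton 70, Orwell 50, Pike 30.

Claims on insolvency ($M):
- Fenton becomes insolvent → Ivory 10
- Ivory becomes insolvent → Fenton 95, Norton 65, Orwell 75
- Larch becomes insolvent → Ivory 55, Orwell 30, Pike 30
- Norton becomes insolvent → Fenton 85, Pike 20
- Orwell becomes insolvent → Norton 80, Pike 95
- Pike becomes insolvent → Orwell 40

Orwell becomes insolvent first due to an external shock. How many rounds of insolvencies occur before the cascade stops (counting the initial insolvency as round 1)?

Round 1 — Orwell becomes insolvent (initial).
  Norton: +80 → 80 ≥ 70
  Pike: +95 → 95 ≥ 30
Round 2 — Norton, Pike become insolvent.
  Fenton: +85 → 85 ≥ 80
Round 3 — Fenton becomes insolvent.
  Ivory: +10 → 10 < 110
No further insolvencies.

3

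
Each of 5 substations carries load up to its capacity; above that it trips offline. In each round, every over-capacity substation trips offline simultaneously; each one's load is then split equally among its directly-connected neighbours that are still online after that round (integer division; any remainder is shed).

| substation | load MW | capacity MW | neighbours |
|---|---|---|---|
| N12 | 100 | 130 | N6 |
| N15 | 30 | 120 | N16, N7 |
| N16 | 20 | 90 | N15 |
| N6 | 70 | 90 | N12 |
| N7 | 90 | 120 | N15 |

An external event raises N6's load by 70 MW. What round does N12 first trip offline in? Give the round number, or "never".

2

Round 1 — N6 at 140 > 90. N6 trips offline.
  N6 sheds 140 MW to N12: 140 each.
    N12: 100+140 = 240 > 130
Round 2 — N12 trips offline.
  N12 sheds 240 MW: no online neighbours, lost.
No further trips.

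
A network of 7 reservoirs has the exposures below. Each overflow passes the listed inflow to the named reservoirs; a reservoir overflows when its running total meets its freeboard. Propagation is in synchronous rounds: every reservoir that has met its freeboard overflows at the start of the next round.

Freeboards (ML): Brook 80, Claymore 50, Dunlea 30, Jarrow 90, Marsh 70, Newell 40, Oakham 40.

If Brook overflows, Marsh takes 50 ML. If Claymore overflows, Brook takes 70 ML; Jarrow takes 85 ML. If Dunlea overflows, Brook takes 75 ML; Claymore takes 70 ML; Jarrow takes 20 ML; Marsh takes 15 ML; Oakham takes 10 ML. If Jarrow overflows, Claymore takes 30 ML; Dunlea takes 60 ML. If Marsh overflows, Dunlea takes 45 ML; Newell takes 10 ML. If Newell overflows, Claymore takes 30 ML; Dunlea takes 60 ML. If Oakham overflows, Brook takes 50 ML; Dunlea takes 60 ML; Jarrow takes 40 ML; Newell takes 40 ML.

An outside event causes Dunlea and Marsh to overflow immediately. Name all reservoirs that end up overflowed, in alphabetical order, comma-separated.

Round 1 — Dunlea, Marsh overflow (initial).
  Brook: +75 → 75 < 80
  Claymore: +70 → 70 ≥ 50
  Jarrow: +20 → 20 < 90
  Newell: +10 → 10 < 40
  Oakham: +10 → 10 < 40
Round 2 — Claymore overflows.
  Brook: +70 → 145 ≥ 80
  Jarrow: +85 → 105 ≥ 90
Round 3 — Brook, Jarrow overflow.
No further overflows.

Brook, Claymore, Dunlea, Jarrow, Marsh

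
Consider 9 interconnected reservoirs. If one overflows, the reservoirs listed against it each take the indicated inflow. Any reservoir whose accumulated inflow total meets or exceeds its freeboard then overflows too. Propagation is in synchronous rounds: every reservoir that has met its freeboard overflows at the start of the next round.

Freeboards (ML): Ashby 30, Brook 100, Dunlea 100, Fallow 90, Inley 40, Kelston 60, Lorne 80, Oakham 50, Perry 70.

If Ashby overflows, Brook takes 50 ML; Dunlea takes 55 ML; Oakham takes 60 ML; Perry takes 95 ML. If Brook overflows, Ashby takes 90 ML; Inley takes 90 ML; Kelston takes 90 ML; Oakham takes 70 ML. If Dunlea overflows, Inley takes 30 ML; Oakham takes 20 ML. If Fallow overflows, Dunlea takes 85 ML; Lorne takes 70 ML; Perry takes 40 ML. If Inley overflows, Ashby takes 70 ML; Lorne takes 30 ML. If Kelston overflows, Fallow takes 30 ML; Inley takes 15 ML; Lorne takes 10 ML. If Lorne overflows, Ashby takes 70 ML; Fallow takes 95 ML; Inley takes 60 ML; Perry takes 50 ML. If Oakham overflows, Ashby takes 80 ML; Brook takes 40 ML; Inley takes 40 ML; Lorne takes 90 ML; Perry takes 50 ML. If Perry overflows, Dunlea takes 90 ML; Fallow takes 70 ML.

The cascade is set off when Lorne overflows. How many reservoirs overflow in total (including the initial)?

7

Round 1 — Lorne overflows (initial).
  Ashby: +70 → 70 ≥ 30
  Fallow: +95 → 95 ≥ 90
  Inley: +60 → 60 ≥ 40
  Perry: +50 → 50 < 70
Round 2 — Ashby, Fallow, Inley overflow.
  Brook: +50 → 50 < 100
  Dunlea: +55+85 → 140 ≥ 100
  Oakham: +60 → 60 ≥ 50
  Perry: +95+40 → 185 ≥ 70
Round 3 — Dunlea, Oakham, Perry overflow.
  Brook: +40 → 90 < 100
No further overflows.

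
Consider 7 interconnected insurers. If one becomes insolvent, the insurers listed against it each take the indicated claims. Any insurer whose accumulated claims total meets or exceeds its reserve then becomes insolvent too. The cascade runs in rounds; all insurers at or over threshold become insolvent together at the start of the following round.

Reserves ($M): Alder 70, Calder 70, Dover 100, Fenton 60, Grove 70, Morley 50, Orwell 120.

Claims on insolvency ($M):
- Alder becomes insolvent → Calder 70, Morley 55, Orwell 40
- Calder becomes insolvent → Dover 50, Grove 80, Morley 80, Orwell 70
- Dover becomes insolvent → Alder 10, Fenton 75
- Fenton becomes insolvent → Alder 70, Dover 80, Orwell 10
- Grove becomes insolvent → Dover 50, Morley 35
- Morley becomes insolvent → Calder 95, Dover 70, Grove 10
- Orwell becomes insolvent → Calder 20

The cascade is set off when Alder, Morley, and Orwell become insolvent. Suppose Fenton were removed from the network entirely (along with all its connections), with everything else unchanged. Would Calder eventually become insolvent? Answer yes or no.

With Fenton removed:
Round 1 — Alder, Morley, Orwell become insolvent (initial).
  Calder: +70+95+20 → 185 ≥ 70
  Dover: +70 → 70 < 100
  Grove: +10 → 10 < 70
Round 2 — Calder becomes insolvent.
  Dover: +50 → 120 ≥ 100
  Grove: +80 → 90 ≥ 70
Round 3 — Dover, Grove become insolvent.
No further insolvencies.

yes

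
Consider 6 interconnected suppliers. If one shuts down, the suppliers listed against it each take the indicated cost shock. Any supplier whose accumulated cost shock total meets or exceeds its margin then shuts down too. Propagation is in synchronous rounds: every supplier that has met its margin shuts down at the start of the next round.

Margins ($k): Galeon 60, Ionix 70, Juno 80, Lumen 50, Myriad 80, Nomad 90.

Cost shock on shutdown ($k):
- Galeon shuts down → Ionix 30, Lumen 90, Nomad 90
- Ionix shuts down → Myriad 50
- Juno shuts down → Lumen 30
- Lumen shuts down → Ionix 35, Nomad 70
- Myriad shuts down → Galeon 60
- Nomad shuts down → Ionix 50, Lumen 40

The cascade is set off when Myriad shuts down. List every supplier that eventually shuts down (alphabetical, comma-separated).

Round 1 — Myriad shuts down (initial).
  Galeon: +60 → 60 ≥ 60
Round 2 — Galeon shuts down.
  Ionix: +30 → 30 < 70
  Lumen: +90 → 90 ≥ 50
  Nomad: +90 → 90 ≥ 90
Round 3 — Lumen, Nomad shut down.
  Ionix: +35+50 → 115 ≥ 70
Round 4 — Ionix shuts down.
No further shutdowns.

Galeon, Ionix, Lumen, Myriad, Nomad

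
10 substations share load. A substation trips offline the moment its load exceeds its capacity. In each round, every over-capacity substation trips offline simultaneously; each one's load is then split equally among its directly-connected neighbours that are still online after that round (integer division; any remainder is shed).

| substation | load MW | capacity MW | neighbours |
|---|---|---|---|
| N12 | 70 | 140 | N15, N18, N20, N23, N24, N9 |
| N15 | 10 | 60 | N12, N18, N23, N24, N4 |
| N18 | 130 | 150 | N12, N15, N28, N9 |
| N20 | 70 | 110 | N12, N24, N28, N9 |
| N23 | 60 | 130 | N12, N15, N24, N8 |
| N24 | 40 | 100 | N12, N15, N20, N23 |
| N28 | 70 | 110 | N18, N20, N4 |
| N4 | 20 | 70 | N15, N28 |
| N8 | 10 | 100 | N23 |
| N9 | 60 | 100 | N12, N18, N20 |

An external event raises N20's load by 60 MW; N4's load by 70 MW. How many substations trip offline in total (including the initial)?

10

Round 1 — N20 at 130 > 110; N4 at 90 > 70. N20, N4 trip offline.
  N20 sheds 130 MW to N12, N24, N28, N9: 32 each (2 lost).
    N12: 70+32 = 102 ≤ 140
    N24: 40+32 = 72 ≤ 100
    N28: 70+32 = 102 ≤ 110
    N9: 60+32 = 92 ≤ 100
  N4 sheds 90 MW to N15, N28: 45 each.
    N15: 10+45 = 55 ≤ 60
    N28: 102+45 = 147 > 110
Round 2 — N28 trips offline.
  N28 sheds 147 MW to N18: 147 each.
    N18: 130+147 = 277 > 150
Round 3 — N18 trips offline.
  N18 sheds 277 MW to N12, N15, N9: 92 each (1 lost).
    N12: 102+92 = 194 > 140
    N15: 55+92 = 147 > 60
    N9: 92+92 = 184 > 100
Round 4 — N12, N15, N9 trip offline.
  N12 sheds 194 MW to N23, N24: 97 each.
    N23: 60+97 = 157 > 130
    N24: 72+97 = 169 > 100
  N15 sheds 147 MW to N23, N24: 73 each (1 lost).
    N23: 157+73 = 230 > 130
    N24: 169+73 = 242 > 100
  N9 sheds 184 MW: no online neighbours, lost.
Round 5 — N23, N24 trip offline.
  N23 sheds 230 MW to N8: 230 each.
    N8: 10+230 = 240 > 100
  N24 sheds 242 MW: no online neighbours, lost.
Round 6 — N8 trips offline.
  N8 sheds 240 MW: no online neighbours, lost.
No further trips.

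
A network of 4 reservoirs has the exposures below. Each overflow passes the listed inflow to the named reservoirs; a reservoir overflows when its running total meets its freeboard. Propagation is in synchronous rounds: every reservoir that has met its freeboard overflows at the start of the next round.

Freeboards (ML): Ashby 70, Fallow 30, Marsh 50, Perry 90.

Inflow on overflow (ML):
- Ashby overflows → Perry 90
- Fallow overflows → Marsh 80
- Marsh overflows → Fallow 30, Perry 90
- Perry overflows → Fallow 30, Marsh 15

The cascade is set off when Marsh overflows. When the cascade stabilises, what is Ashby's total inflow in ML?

Round 1 — Marsh overflows (initial).
  Fallow: +30 → 30 ≥ 30
  Perry: +90 → 90 ≥ 90
Round 2 — Fallow, Perry overflow.
No further overflows.

0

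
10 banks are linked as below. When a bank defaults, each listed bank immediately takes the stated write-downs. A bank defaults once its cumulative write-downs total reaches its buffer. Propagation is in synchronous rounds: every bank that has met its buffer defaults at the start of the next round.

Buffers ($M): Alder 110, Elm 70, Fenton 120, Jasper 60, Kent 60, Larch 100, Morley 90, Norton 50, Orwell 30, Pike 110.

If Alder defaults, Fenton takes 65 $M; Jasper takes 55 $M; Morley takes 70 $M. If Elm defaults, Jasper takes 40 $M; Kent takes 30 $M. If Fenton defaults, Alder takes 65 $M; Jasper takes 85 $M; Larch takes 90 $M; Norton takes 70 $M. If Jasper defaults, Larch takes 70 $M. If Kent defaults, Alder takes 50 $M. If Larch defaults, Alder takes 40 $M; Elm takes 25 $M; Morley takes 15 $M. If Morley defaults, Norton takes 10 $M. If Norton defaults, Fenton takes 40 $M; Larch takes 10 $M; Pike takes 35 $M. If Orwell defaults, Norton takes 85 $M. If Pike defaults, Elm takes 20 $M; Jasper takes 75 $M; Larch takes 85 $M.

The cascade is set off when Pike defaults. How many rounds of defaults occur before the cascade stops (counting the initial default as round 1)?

Round 1 — Pike defaults (initial).
  Elm: +20 → 20 < 70
  Jasper: +75 → 75 ≥ 60
  Larch: +85 → 85 < 100
Round 2 — Jasper defaults.
  Larch: +70 → 155 ≥ 100
Round 3 — Larch defaults.
  Alder: +40 → 40 < 110
  Elm: +25 → 45 < 70
  Morley: +15 → 15 < 90
No further defaults.

3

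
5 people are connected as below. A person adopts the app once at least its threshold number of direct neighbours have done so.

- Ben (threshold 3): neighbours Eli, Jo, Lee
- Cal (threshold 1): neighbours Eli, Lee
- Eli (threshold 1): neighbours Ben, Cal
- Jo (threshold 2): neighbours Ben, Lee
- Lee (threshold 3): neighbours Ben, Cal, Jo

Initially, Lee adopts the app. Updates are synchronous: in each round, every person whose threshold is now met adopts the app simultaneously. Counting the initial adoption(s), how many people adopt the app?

3

Round 1 — Lee adopts the app (initial).
Round 2 — checking thresholds:
  Ben: 1 of 3 neighbours < 3, holds.
  Cal: 1 of 2 neighbours ≥ 1, adopts the app.
  Jo: 1 of 2 neighbours < 2, holds.
Round 3 — checking thresholds:
  Ben: 1 of 3 neighbours < 3, holds.
  Eli: 1 of 2 neighbours ≥ 1, adopts the app.
  Jo: 1 of 2 neighbours < 2, holds.
Round 4 — no new adoptions; cascade stops.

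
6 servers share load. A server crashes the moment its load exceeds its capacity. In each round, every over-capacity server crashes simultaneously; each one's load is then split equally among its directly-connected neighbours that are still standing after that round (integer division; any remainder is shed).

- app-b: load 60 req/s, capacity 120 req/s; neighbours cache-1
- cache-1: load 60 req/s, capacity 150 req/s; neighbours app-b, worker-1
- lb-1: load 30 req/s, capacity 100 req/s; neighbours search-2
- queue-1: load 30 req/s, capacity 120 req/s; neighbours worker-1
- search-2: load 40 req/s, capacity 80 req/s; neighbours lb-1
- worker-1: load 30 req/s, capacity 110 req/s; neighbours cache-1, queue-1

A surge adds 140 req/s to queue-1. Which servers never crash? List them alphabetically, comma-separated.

Round 1 — queue-1 at 170 > 120. queue-1 crashes.
  queue-1 sheds 170 req/s to worker-1: 170 each.
    worker-1: 30+170 = 200 > 110
Round 2 — worker-1 crashes.
  worker-1 sheds 200 req/s to cache-1: 200 each.
    cache-1: 60+200 = 260 > 150
Round 3 — cache-1 crashes.
  cache-1 sheds 260 req/s to app-b: 260 each.
    app-b: 60+260 = 320 > 120
Round 4 — app-b crashes.
  app-b sheds 320 req/s: no online neighbours, lost.
No further crashes.

lb-1, search-2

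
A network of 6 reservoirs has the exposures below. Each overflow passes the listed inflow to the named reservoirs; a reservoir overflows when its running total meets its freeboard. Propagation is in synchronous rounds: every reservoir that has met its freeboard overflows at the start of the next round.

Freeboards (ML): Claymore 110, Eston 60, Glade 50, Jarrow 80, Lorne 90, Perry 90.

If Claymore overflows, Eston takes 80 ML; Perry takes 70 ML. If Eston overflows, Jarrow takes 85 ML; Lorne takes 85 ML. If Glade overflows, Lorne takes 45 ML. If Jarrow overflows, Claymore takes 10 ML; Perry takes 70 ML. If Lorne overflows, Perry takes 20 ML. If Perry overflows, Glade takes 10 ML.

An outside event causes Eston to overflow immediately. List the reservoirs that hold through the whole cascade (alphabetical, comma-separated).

Claymore, Glade, Lorne, Perry

Round 1 — Eston overflows (initial).
  Jarrow: +85 → 85 ≥ 80
  Lorne: +85 → 85 < 90
Round 2 — Jarrow overflows.
  Claymore: +10 → 10 < 110
  Perry: +70 → 70 < 90
No further overflows.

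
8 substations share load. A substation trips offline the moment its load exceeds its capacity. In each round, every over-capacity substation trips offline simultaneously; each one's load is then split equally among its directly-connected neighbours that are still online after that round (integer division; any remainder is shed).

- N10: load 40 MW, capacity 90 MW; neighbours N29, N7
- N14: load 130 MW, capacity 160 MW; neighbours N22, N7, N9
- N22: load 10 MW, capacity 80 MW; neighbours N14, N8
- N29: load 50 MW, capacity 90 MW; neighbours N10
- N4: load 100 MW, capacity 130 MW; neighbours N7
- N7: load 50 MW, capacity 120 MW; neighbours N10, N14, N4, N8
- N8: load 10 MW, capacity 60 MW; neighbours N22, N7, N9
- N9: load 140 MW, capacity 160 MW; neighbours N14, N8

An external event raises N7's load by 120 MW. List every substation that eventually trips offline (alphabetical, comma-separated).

Round 1 — N7 at 170 > 120. N7 trips offline.
  N7 sheds 170 MW to N10, N14, N4, N8: 42 each (2 lost).
    N10: 40+42 = 82 ≤ 90
    N14: 130+42 = 172 > 160
    N4: 100+42 = 142 > 130
    N8: 10+42 = 52 ≤ 60
Round 2 — N14, N4 trip offline.
  N14 sheds 172 MW to N22, N9: 86 each.
    N22: 10+86 = 96 > 80
    N9: 140+86 = 226 > 160
  N4 sheds 142 MW: no online neighbours, lost.
Round 3 — N22, N9 trip offline.
  N22 sheds 96 MW to N8: 96 each.
    N8: 52+96 = 148 > 60
  N9 sheds 226 MW to N8: 226 each.
    N8: 148+226 = 374 > 60
Round 4 — N8 trips offline.
  N8 sheds 374 MW: no online neighbours, lost.
No further trips.

N14, N22, N4, N7, N8, N9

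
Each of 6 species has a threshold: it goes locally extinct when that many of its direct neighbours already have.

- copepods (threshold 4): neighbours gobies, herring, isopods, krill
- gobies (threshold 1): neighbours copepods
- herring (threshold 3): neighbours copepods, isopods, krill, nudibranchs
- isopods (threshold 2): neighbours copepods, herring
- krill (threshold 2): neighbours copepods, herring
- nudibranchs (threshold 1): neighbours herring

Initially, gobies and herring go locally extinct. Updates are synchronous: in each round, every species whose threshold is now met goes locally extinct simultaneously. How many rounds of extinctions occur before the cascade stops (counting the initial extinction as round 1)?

2

Round 1 — gobies, herring go locally extinct (initial).
Round 2 — checking thresholds:
  copepods: 2 of 4 neighbours < 4, holds.
  isopods: 1 of 2 neighbours < 2, holds.
  krill: 1 of 2 neighbours < 2, holds.
  nudibranchs: 1 of 1 neighbours ≥ 1, goes locally extinct.
Round 3 — no new extinctions; cascade stops.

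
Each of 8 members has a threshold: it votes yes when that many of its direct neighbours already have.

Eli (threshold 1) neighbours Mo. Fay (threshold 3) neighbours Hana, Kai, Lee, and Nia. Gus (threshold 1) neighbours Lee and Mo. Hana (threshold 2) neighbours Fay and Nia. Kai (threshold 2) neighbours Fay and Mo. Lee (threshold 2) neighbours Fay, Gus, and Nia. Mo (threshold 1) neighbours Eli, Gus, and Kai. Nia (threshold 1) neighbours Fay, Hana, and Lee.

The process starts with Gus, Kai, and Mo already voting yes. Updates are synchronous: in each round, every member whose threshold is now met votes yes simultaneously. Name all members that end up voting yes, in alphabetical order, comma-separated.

Eli, Gus, Kai, Mo

Round 1 — Gus, Kai, Mo vote yes (initial).
Round 2 — checking thresholds:
  Eli: 1 of 1 neighbours ≥ 1, votes yes.
  Fay: 1 of 4 neighbours < 3, below threshold.
  Lee: 1 of 3 neighbours < 2, below threshold.
Round 3 — no new yes votes; cascade stops.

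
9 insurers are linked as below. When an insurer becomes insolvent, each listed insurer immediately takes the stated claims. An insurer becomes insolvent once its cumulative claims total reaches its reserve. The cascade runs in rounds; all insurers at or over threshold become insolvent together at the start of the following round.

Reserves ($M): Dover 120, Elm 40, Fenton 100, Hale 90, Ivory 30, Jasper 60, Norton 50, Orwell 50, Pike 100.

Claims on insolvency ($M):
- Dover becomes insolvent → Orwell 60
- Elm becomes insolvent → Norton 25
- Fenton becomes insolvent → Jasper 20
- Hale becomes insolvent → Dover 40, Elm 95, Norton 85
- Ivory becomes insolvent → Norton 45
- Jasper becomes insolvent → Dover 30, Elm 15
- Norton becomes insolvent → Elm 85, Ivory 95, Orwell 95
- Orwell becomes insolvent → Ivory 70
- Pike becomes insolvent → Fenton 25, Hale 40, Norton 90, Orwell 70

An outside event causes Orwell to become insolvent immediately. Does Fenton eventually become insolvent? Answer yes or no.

no

Round 1 — Orwell becomes insolvent (initial).
  Ivory: +70 → 70 ≥ 30
Round 2 — Ivory becomes insolvent.
  Norton: +45 → 45 < 50
No further insolvencies.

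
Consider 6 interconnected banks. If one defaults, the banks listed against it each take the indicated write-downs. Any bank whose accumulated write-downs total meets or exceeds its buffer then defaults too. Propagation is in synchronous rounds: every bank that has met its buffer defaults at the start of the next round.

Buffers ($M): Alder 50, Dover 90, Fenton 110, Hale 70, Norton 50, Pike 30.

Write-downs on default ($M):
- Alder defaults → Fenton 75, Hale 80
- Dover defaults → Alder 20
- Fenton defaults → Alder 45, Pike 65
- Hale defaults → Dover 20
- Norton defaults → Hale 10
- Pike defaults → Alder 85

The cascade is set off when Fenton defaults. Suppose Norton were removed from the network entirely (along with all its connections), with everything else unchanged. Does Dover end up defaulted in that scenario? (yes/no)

With Norton removed:
Round 1 — Fenton defaults (initial).
  Alder: +45 → 45 < 50
  Pike: +65 → 65 ≥ 30
Round 2 — Pike defaults.
  Alder: +85 → 130 ≥ 50
Round 3 — Alder defaults.
  Hale: +80 → 80 ≥ 70
Round 4 — Hale defaults.
  Dover: +20 → 20 < 90
No further defaults.

no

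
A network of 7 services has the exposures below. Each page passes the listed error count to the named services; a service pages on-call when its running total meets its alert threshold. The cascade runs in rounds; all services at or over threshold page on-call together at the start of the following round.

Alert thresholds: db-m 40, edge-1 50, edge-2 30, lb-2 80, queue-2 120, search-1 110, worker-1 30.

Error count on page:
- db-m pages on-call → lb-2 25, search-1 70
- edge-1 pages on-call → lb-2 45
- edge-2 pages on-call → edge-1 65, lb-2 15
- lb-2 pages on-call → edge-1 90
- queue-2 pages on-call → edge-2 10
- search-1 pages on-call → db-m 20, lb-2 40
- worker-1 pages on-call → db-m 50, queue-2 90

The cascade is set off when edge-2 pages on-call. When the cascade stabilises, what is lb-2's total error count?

Round 1 — edge-2 pages on-call (initial).
  edge-1: +65 → 65 ≥ 50
  lb-2: +15 → 15 < 80
Round 2 — edge-1 pages on-call.
  lb-2: +45 → 60 < 80
No further pages.

60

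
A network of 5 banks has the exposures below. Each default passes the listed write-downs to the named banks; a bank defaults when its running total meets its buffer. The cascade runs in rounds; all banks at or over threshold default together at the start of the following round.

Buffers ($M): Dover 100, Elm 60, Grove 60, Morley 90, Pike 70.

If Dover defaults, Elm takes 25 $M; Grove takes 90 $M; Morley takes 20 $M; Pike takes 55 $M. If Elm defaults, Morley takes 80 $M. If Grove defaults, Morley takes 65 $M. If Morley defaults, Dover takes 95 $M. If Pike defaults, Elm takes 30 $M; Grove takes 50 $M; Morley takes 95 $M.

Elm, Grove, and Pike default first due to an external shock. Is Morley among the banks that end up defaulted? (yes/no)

yes

Round 1 — Elm, Grove, Pike default (initial).
  Morley: +80+65+95 → 240 ≥ 90
Round 2 — Morley defaults.
  Dover: +95 → 95 < 100
No further defaults.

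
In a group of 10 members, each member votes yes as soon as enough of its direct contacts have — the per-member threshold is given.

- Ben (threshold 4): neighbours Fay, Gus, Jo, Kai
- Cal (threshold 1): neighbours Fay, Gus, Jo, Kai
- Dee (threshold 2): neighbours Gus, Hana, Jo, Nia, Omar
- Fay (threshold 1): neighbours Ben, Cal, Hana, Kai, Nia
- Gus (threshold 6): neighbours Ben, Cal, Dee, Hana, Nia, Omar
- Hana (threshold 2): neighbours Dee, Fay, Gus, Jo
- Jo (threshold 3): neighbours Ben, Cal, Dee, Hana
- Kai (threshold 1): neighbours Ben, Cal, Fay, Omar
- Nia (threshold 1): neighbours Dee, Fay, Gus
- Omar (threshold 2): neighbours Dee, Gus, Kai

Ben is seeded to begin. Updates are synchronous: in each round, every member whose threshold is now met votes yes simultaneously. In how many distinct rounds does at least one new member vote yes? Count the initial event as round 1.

Round 1 — Ben votes yes (initial).
Round 2 — checking thresholds:
  Fay: 1 of 5 neighbours ≥ 1, votes yes.
  Gus: 1 of 6 neighbours < 6, below threshold.
  Jo: 1 of 4 neighbours < 3, below threshold.
  Kai: 1 of 4 neighbours ≥ 1, votes yes.
Round 3 — checking thresholds:
  Cal: 2 of 4 neighbours ≥ 1, votes yes.
  Gus: 1 of 6 neighbours < 6, below threshold.
  Hana: 1 of 4 neighbours < 2, below threshold.
  Jo: 1 of 4 neighbours < 3, below threshold.
  Nia: 1 of 3 neighbours ≥ 1, votes yes.
  Omar: 1 of 3 neighbours < 2, below threshold.
Round 4 — no new yes votes; cascade stops.

3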